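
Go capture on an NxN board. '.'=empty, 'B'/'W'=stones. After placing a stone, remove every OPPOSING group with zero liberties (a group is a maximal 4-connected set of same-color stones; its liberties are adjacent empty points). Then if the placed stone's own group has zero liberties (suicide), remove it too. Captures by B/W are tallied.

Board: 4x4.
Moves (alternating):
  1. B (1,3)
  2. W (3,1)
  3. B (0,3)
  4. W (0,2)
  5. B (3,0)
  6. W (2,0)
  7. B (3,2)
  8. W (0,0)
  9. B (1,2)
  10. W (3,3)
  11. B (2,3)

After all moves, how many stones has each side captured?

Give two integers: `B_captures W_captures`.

Move 1: B@(1,3) -> caps B=0 W=0
Move 2: W@(3,1) -> caps B=0 W=0
Move 3: B@(0,3) -> caps B=0 W=0
Move 4: W@(0,2) -> caps B=0 W=0
Move 5: B@(3,0) -> caps B=0 W=0
Move 6: W@(2,0) -> caps B=0 W=1
Move 7: B@(3,2) -> caps B=0 W=1
Move 8: W@(0,0) -> caps B=0 W=1
Move 9: B@(1,2) -> caps B=0 W=1
Move 10: W@(3,3) -> caps B=0 W=1
Move 11: B@(2,3) -> caps B=1 W=1

Answer: 1 1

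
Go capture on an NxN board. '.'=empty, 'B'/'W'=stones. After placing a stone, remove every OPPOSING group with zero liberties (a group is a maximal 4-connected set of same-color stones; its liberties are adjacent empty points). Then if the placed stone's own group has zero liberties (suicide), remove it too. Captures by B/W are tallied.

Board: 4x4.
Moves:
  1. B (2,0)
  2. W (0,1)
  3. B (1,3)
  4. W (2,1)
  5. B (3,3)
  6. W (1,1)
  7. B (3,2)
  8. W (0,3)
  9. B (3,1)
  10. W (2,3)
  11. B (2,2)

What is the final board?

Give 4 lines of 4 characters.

Move 1: B@(2,0) -> caps B=0 W=0
Move 2: W@(0,1) -> caps B=0 W=0
Move 3: B@(1,3) -> caps B=0 W=0
Move 4: W@(2,1) -> caps B=0 W=0
Move 5: B@(3,3) -> caps B=0 W=0
Move 6: W@(1,1) -> caps B=0 W=0
Move 7: B@(3,2) -> caps B=0 W=0
Move 8: W@(0,3) -> caps B=0 W=0
Move 9: B@(3,1) -> caps B=0 W=0
Move 10: W@(2,3) -> caps B=0 W=0
Move 11: B@(2,2) -> caps B=1 W=0

Answer: .W.W
.W.B
BWB.
.BBB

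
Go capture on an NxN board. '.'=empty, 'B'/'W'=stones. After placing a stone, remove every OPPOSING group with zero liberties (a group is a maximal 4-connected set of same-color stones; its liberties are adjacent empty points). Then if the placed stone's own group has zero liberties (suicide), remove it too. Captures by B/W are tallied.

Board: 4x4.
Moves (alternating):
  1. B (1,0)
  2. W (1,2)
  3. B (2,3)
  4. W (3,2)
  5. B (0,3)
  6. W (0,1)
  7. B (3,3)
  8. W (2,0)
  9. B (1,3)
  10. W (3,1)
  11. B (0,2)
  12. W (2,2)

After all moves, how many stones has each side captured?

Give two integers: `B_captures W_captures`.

Move 1: B@(1,0) -> caps B=0 W=0
Move 2: W@(1,2) -> caps B=0 W=0
Move 3: B@(2,3) -> caps B=0 W=0
Move 4: W@(3,2) -> caps B=0 W=0
Move 5: B@(0,3) -> caps B=0 W=0
Move 6: W@(0,1) -> caps B=0 W=0
Move 7: B@(3,3) -> caps B=0 W=0
Move 8: W@(2,0) -> caps B=0 W=0
Move 9: B@(1,3) -> caps B=0 W=0
Move 10: W@(3,1) -> caps B=0 W=0
Move 11: B@(0,2) -> caps B=0 W=0
Move 12: W@(2,2) -> caps B=0 W=5

Answer: 0 5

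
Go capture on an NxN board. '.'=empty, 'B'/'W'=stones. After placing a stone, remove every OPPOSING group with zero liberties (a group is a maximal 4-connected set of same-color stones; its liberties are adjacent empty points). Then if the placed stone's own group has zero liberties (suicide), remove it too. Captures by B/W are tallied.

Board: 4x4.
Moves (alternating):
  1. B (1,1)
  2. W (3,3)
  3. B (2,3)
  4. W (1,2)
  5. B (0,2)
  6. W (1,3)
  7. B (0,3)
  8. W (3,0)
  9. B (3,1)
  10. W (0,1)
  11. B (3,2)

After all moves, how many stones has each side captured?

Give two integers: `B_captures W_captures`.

Answer: 1 2

Derivation:
Move 1: B@(1,1) -> caps B=0 W=0
Move 2: W@(3,3) -> caps B=0 W=0
Move 3: B@(2,3) -> caps B=0 W=0
Move 4: W@(1,2) -> caps B=0 W=0
Move 5: B@(0,2) -> caps B=0 W=0
Move 6: W@(1,3) -> caps B=0 W=0
Move 7: B@(0,3) -> caps B=0 W=0
Move 8: W@(3,0) -> caps B=0 W=0
Move 9: B@(3,1) -> caps B=0 W=0
Move 10: W@(0,1) -> caps B=0 W=2
Move 11: B@(3,2) -> caps B=1 W=2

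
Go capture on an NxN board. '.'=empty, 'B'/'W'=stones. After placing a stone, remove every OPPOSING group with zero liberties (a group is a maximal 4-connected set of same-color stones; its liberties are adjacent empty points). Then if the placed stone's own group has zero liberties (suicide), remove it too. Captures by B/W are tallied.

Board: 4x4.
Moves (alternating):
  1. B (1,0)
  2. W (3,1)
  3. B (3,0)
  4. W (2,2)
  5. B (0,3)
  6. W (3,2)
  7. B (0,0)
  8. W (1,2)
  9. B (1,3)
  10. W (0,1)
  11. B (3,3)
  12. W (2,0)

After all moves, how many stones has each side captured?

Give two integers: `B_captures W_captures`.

Move 1: B@(1,0) -> caps B=0 W=0
Move 2: W@(3,1) -> caps B=0 W=0
Move 3: B@(3,0) -> caps B=0 W=0
Move 4: W@(2,2) -> caps B=0 W=0
Move 5: B@(0,3) -> caps B=0 W=0
Move 6: W@(3,2) -> caps B=0 W=0
Move 7: B@(0,0) -> caps B=0 W=0
Move 8: W@(1,2) -> caps B=0 W=0
Move 9: B@(1,3) -> caps B=0 W=0
Move 10: W@(0,1) -> caps B=0 W=0
Move 11: B@(3,3) -> caps B=0 W=0
Move 12: W@(2,0) -> caps B=0 W=1

Answer: 0 1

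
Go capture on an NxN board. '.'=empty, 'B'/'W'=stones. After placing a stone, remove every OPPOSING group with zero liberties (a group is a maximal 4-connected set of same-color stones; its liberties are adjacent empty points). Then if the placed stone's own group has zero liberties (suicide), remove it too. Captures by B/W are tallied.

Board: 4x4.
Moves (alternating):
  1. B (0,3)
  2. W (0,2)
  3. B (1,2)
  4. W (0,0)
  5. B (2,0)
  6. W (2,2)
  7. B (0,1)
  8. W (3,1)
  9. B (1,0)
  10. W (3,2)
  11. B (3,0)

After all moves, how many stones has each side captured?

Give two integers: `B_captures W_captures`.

Move 1: B@(0,3) -> caps B=0 W=0
Move 2: W@(0,2) -> caps B=0 W=0
Move 3: B@(1,2) -> caps B=0 W=0
Move 4: W@(0,0) -> caps B=0 W=0
Move 5: B@(2,0) -> caps B=0 W=0
Move 6: W@(2,2) -> caps B=0 W=0
Move 7: B@(0,1) -> caps B=1 W=0
Move 8: W@(3,1) -> caps B=1 W=0
Move 9: B@(1,0) -> caps B=2 W=0
Move 10: W@(3,2) -> caps B=2 W=0
Move 11: B@(3,0) -> caps B=2 W=0

Answer: 2 0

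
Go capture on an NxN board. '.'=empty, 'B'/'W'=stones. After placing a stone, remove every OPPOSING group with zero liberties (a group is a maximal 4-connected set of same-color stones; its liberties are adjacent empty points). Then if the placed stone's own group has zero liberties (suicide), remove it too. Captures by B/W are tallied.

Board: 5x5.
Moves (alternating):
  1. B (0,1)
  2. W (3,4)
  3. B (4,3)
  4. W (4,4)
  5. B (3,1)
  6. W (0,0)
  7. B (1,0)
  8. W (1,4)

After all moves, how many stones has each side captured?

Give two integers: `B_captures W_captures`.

Move 1: B@(0,1) -> caps B=0 W=0
Move 2: W@(3,4) -> caps B=0 W=0
Move 3: B@(4,3) -> caps B=0 W=0
Move 4: W@(4,4) -> caps B=0 W=0
Move 5: B@(3,1) -> caps B=0 W=0
Move 6: W@(0,0) -> caps B=0 W=0
Move 7: B@(1,0) -> caps B=1 W=0
Move 8: W@(1,4) -> caps B=1 W=0

Answer: 1 0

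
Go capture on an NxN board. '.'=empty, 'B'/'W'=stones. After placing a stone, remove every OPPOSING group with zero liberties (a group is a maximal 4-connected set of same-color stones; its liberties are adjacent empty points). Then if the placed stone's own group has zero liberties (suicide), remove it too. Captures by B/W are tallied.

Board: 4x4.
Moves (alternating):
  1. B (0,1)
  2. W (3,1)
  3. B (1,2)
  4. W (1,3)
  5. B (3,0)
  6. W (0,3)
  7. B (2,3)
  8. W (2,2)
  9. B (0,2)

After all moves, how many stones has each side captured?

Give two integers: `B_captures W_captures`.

Move 1: B@(0,1) -> caps B=0 W=0
Move 2: W@(3,1) -> caps B=0 W=0
Move 3: B@(1,2) -> caps B=0 W=0
Move 4: W@(1,3) -> caps B=0 W=0
Move 5: B@(3,0) -> caps B=0 W=0
Move 6: W@(0,3) -> caps B=0 W=0
Move 7: B@(2,3) -> caps B=0 W=0
Move 8: W@(2,2) -> caps B=0 W=0
Move 9: B@(0,2) -> caps B=2 W=0

Answer: 2 0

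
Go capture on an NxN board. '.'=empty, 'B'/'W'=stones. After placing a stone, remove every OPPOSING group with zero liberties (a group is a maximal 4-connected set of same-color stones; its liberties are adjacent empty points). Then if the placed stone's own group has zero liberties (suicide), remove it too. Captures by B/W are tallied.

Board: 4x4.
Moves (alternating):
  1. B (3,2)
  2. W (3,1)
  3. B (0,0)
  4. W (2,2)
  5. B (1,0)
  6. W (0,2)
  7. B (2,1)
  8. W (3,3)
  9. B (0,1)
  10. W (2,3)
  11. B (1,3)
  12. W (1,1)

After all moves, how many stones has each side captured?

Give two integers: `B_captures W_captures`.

Move 1: B@(3,2) -> caps B=0 W=0
Move 2: W@(3,1) -> caps B=0 W=0
Move 3: B@(0,0) -> caps B=0 W=0
Move 4: W@(2,2) -> caps B=0 W=0
Move 5: B@(1,0) -> caps B=0 W=0
Move 6: W@(0,2) -> caps B=0 W=0
Move 7: B@(2,1) -> caps B=0 W=0
Move 8: W@(3,3) -> caps B=0 W=1
Move 9: B@(0,1) -> caps B=0 W=1
Move 10: W@(2,3) -> caps B=0 W=1
Move 11: B@(1,3) -> caps B=0 W=1
Move 12: W@(1,1) -> caps B=0 W=1

Answer: 0 1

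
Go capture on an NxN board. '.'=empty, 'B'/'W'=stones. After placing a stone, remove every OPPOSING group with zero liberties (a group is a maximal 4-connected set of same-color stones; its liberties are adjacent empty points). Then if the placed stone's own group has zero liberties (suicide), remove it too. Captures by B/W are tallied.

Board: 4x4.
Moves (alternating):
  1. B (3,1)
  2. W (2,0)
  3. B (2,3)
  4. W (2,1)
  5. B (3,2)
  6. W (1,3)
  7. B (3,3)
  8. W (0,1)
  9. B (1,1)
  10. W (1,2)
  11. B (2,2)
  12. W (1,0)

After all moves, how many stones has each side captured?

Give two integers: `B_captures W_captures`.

Move 1: B@(3,1) -> caps B=0 W=0
Move 2: W@(2,0) -> caps B=0 W=0
Move 3: B@(2,3) -> caps B=0 W=0
Move 4: W@(2,1) -> caps B=0 W=0
Move 5: B@(3,2) -> caps B=0 W=0
Move 6: W@(1,3) -> caps B=0 W=0
Move 7: B@(3,3) -> caps B=0 W=0
Move 8: W@(0,1) -> caps B=0 W=0
Move 9: B@(1,1) -> caps B=0 W=0
Move 10: W@(1,2) -> caps B=0 W=0
Move 11: B@(2,2) -> caps B=0 W=0
Move 12: W@(1,0) -> caps B=0 W=1

Answer: 0 1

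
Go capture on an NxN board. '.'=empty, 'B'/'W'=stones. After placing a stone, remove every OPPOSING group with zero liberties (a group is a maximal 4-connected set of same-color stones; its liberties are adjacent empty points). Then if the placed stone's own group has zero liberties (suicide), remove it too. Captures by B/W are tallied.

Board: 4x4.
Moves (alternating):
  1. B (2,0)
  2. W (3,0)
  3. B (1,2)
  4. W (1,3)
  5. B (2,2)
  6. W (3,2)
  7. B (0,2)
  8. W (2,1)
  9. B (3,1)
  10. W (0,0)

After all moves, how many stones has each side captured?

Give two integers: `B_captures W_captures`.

Move 1: B@(2,0) -> caps B=0 W=0
Move 2: W@(3,0) -> caps B=0 W=0
Move 3: B@(1,2) -> caps B=0 W=0
Move 4: W@(1,3) -> caps B=0 W=0
Move 5: B@(2,2) -> caps B=0 W=0
Move 6: W@(3,2) -> caps B=0 W=0
Move 7: B@(0,2) -> caps B=0 W=0
Move 8: W@(2,1) -> caps B=0 W=0
Move 9: B@(3,1) -> caps B=1 W=0
Move 10: W@(0,0) -> caps B=1 W=0

Answer: 1 0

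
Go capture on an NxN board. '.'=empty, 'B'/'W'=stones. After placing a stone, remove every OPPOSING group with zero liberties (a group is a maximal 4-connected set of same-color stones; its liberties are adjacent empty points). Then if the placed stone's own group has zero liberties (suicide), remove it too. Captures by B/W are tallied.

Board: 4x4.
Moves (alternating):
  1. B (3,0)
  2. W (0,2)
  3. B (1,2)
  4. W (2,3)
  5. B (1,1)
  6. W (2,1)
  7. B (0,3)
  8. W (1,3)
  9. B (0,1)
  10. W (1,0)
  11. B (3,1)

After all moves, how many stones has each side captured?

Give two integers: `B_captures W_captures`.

Move 1: B@(3,0) -> caps B=0 W=0
Move 2: W@(0,2) -> caps B=0 W=0
Move 3: B@(1,2) -> caps B=0 W=0
Move 4: W@(2,3) -> caps B=0 W=0
Move 5: B@(1,1) -> caps B=0 W=0
Move 6: W@(2,1) -> caps B=0 W=0
Move 7: B@(0,3) -> caps B=0 W=0
Move 8: W@(1,3) -> caps B=0 W=1
Move 9: B@(0,1) -> caps B=0 W=1
Move 10: W@(1,0) -> caps B=0 W=1
Move 11: B@(3,1) -> caps B=0 W=1

Answer: 0 1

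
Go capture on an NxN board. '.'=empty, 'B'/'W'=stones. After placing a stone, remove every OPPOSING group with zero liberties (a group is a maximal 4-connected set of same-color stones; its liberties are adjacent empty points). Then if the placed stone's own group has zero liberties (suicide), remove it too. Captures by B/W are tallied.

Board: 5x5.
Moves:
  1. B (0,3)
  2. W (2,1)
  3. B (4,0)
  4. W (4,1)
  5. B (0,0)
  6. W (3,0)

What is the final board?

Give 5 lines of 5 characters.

Answer: B..B.
.....
.W...
W....
.W...

Derivation:
Move 1: B@(0,3) -> caps B=0 W=0
Move 2: W@(2,1) -> caps B=0 W=0
Move 3: B@(4,0) -> caps B=0 W=0
Move 4: W@(4,1) -> caps B=0 W=0
Move 5: B@(0,0) -> caps B=0 W=0
Move 6: W@(3,0) -> caps B=0 W=1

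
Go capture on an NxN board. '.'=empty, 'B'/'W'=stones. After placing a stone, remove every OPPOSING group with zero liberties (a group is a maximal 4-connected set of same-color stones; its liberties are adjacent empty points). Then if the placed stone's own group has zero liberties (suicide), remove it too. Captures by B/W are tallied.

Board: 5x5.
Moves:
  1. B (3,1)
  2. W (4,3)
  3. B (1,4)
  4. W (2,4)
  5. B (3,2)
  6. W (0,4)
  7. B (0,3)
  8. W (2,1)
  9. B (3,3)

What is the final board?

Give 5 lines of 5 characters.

Move 1: B@(3,1) -> caps B=0 W=0
Move 2: W@(4,3) -> caps B=0 W=0
Move 3: B@(1,4) -> caps B=0 W=0
Move 4: W@(2,4) -> caps B=0 W=0
Move 5: B@(3,2) -> caps B=0 W=0
Move 6: W@(0,4) -> caps B=0 W=0
Move 7: B@(0,3) -> caps B=1 W=0
Move 8: W@(2,1) -> caps B=1 W=0
Move 9: B@(3,3) -> caps B=1 W=0

Answer: ...B.
....B
.W..W
.BBB.
...W.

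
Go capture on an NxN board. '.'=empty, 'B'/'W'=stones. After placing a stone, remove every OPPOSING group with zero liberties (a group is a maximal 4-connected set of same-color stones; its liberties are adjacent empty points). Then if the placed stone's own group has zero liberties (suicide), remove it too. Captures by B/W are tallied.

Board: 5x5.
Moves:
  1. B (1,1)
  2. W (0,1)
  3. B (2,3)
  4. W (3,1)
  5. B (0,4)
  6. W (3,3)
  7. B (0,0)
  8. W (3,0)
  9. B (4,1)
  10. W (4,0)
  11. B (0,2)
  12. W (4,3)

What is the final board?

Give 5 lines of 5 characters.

Answer: B.B.B
.B...
...B.
WW.W.
WB.W.

Derivation:
Move 1: B@(1,1) -> caps B=0 W=0
Move 2: W@(0,1) -> caps B=0 W=0
Move 3: B@(2,3) -> caps B=0 W=0
Move 4: W@(3,1) -> caps B=0 W=0
Move 5: B@(0,4) -> caps B=0 W=0
Move 6: W@(3,3) -> caps B=0 W=0
Move 7: B@(0,0) -> caps B=0 W=0
Move 8: W@(3,0) -> caps B=0 W=0
Move 9: B@(4,1) -> caps B=0 W=0
Move 10: W@(4,0) -> caps B=0 W=0
Move 11: B@(0,2) -> caps B=1 W=0
Move 12: W@(4,3) -> caps B=1 W=0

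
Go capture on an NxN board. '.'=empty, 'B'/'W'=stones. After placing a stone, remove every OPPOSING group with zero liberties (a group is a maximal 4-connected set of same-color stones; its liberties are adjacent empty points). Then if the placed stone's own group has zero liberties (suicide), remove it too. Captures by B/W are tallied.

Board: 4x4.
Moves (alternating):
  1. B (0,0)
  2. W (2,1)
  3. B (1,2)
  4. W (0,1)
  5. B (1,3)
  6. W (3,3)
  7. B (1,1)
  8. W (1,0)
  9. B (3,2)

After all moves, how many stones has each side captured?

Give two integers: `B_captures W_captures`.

Move 1: B@(0,0) -> caps B=0 W=0
Move 2: W@(2,1) -> caps B=0 W=0
Move 3: B@(1,2) -> caps B=0 W=0
Move 4: W@(0,1) -> caps B=0 W=0
Move 5: B@(1,3) -> caps B=0 W=0
Move 6: W@(3,3) -> caps B=0 W=0
Move 7: B@(1,1) -> caps B=0 W=0
Move 8: W@(1,0) -> caps B=0 W=1
Move 9: B@(3,2) -> caps B=0 W=1

Answer: 0 1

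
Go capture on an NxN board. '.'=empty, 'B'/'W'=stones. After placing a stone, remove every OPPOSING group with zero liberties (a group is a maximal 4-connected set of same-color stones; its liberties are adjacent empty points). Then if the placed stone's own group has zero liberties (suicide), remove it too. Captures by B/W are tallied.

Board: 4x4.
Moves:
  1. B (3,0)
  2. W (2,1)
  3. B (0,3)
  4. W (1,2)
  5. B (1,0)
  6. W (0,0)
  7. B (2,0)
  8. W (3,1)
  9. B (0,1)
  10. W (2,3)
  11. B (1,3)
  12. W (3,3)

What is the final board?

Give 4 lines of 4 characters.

Answer: .B.B
B.WB
BW.W
BW.W

Derivation:
Move 1: B@(3,0) -> caps B=0 W=0
Move 2: W@(2,1) -> caps B=0 W=0
Move 3: B@(0,3) -> caps B=0 W=0
Move 4: W@(1,2) -> caps B=0 W=0
Move 5: B@(1,0) -> caps B=0 W=0
Move 6: W@(0,0) -> caps B=0 W=0
Move 7: B@(2,0) -> caps B=0 W=0
Move 8: W@(3,1) -> caps B=0 W=0
Move 9: B@(0,1) -> caps B=1 W=0
Move 10: W@(2,3) -> caps B=1 W=0
Move 11: B@(1,3) -> caps B=1 W=0
Move 12: W@(3,3) -> caps B=1 W=0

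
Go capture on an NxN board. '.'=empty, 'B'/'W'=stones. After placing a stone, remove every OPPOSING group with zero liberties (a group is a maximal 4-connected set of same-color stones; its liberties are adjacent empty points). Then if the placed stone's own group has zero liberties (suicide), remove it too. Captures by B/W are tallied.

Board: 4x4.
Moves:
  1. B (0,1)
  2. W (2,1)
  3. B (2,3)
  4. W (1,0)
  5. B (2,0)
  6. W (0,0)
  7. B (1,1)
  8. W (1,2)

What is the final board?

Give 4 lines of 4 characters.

Move 1: B@(0,1) -> caps B=0 W=0
Move 2: W@(2,1) -> caps B=0 W=0
Move 3: B@(2,3) -> caps B=0 W=0
Move 4: W@(1,0) -> caps B=0 W=0
Move 5: B@(2,0) -> caps B=0 W=0
Move 6: W@(0,0) -> caps B=0 W=0
Move 7: B@(1,1) -> caps B=2 W=0
Move 8: W@(1,2) -> caps B=2 W=0

Answer: .B..
.BW.
BW.B
....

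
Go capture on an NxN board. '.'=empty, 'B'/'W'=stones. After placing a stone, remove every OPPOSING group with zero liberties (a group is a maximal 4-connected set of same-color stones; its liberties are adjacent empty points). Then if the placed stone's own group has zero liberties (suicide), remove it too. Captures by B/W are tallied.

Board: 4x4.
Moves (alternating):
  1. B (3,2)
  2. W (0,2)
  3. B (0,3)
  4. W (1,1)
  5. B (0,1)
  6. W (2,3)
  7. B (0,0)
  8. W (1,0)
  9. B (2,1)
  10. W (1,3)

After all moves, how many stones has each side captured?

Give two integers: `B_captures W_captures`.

Move 1: B@(3,2) -> caps B=0 W=0
Move 2: W@(0,2) -> caps B=0 W=0
Move 3: B@(0,3) -> caps B=0 W=0
Move 4: W@(1,1) -> caps B=0 W=0
Move 5: B@(0,1) -> caps B=0 W=0
Move 6: W@(2,3) -> caps B=0 W=0
Move 7: B@(0,0) -> caps B=0 W=0
Move 8: W@(1,0) -> caps B=0 W=2
Move 9: B@(2,1) -> caps B=0 W=2
Move 10: W@(1,3) -> caps B=0 W=3

Answer: 0 3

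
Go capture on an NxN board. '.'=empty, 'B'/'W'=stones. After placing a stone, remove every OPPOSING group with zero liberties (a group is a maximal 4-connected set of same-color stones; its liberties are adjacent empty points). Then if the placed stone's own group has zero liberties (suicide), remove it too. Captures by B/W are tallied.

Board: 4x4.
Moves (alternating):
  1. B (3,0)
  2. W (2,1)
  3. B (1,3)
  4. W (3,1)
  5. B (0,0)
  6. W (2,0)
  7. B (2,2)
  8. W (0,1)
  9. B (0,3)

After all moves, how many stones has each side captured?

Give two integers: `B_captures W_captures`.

Answer: 0 1

Derivation:
Move 1: B@(3,0) -> caps B=0 W=0
Move 2: W@(2,1) -> caps B=0 W=0
Move 3: B@(1,3) -> caps B=0 W=0
Move 4: W@(3,1) -> caps B=0 W=0
Move 5: B@(0,0) -> caps B=0 W=0
Move 6: W@(2,0) -> caps B=0 W=1
Move 7: B@(2,2) -> caps B=0 W=1
Move 8: W@(0,1) -> caps B=0 W=1
Move 9: B@(0,3) -> caps B=0 W=1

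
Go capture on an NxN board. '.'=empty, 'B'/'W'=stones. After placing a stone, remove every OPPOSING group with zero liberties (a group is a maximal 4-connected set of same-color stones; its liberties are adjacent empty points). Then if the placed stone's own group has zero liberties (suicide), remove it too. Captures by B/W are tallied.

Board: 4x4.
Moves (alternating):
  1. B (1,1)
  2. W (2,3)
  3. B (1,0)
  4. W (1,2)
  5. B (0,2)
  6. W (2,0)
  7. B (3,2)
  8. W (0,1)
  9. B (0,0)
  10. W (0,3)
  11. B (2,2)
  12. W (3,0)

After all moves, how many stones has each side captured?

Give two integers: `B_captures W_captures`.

Answer: 1 0

Derivation:
Move 1: B@(1,1) -> caps B=0 W=0
Move 2: W@(2,3) -> caps B=0 W=0
Move 3: B@(1,0) -> caps B=0 W=0
Move 4: W@(1,2) -> caps B=0 W=0
Move 5: B@(0,2) -> caps B=0 W=0
Move 6: W@(2,0) -> caps B=0 W=0
Move 7: B@(3,2) -> caps B=0 W=0
Move 8: W@(0,1) -> caps B=0 W=0
Move 9: B@(0,0) -> caps B=1 W=0
Move 10: W@(0,3) -> caps B=1 W=0
Move 11: B@(2,2) -> caps B=1 W=0
Move 12: W@(3,0) -> caps B=1 W=0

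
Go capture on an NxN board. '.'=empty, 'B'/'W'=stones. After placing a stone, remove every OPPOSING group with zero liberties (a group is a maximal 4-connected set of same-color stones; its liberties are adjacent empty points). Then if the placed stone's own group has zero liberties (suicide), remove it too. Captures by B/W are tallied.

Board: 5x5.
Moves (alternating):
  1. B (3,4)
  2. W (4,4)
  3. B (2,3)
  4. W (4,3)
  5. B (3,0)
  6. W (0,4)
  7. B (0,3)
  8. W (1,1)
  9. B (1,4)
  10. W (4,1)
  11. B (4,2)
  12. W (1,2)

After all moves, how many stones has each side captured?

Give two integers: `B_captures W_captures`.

Move 1: B@(3,4) -> caps B=0 W=0
Move 2: W@(4,4) -> caps B=0 W=0
Move 3: B@(2,3) -> caps B=0 W=0
Move 4: W@(4,3) -> caps B=0 W=0
Move 5: B@(3,0) -> caps B=0 W=0
Move 6: W@(0,4) -> caps B=0 W=0
Move 7: B@(0,3) -> caps B=0 W=0
Move 8: W@(1,1) -> caps B=0 W=0
Move 9: B@(1,4) -> caps B=1 W=0
Move 10: W@(4,1) -> caps B=1 W=0
Move 11: B@(4,2) -> caps B=1 W=0
Move 12: W@(1,2) -> caps B=1 W=0

Answer: 1 0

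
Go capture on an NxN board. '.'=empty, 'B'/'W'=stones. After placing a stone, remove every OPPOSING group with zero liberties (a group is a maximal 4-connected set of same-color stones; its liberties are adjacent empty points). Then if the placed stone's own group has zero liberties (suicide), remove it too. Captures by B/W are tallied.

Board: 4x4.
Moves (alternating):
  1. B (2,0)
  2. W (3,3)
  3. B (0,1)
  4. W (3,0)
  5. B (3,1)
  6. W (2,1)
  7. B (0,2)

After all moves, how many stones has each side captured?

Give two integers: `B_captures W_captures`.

Move 1: B@(2,0) -> caps B=0 W=0
Move 2: W@(3,3) -> caps B=0 W=0
Move 3: B@(0,1) -> caps B=0 W=0
Move 4: W@(3,0) -> caps B=0 W=0
Move 5: B@(3,1) -> caps B=1 W=0
Move 6: W@(2,1) -> caps B=1 W=0
Move 7: B@(0,2) -> caps B=1 W=0

Answer: 1 0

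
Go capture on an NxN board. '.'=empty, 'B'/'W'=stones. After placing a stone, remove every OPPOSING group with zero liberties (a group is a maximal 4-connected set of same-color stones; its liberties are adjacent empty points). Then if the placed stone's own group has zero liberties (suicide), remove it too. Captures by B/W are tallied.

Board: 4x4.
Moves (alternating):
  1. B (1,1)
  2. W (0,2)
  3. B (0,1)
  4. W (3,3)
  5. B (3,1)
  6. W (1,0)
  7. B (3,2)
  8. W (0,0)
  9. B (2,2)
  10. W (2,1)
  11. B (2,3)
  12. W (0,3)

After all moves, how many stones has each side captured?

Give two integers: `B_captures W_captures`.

Move 1: B@(1,1) -> caps B=0 W=0
Move 2: W@(0,2) -> caps B=0 W=0
Move 3: B@(0,1) -> caps B=0 W=0
Move 4: W@(3,3) -> caps B=0 W=0
Move 5: B@(3,1) -> caps B=0 W=0
Move 6: W@(1,0) -> caps B=0 W=0
Move 7: B@(3,2) -> caps B=0 W=0
Move 8: W@(0,0) -> caps B=0 W=0
Move 9: B@(2,2) -> caps B=0 W=0
Move 10: W@(2,1) -> caps B=0 W=0
Move 11: B@(2,3) -> caps B=1 W=0
Move 12: W@(0,3) -> caps B=1 W=0

Answer: 1 0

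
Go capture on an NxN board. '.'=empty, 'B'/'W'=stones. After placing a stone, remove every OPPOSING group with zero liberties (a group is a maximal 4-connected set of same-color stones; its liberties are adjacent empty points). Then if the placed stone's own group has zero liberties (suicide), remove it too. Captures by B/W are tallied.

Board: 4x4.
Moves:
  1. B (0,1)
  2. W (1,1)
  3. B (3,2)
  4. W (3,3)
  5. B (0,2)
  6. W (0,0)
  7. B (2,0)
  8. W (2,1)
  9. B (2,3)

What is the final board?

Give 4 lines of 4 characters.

Move 1: B@(0,1) -> caps B=0 W=0
Move 2: W@(1,1) -> caps B=0 W=0
Move 3: B@(3,2) -> caps B=0 W=0
Move 4: W@(3,3) -> caps B=0 W=0
Move 5: B@(0,2) -> caps B=0 W=0
Move 6: W@(0,0) -> caps B=0 W=0
Move 7: B@(2,0) -> caps B=0 W=0
Move 8: W@(2,1) -> caps B=0 W=0
Move 9: B@(2,3) -> caps B=1 W=0

Answer: WBB.
.W..
BW.B
..B.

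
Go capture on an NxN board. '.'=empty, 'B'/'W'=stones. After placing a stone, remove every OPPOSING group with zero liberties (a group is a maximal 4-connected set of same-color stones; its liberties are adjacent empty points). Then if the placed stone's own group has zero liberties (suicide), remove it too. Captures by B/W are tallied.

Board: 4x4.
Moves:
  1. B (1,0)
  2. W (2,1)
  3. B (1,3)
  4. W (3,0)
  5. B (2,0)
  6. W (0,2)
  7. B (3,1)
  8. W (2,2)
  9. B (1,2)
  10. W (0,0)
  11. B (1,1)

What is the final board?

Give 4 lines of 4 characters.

Move 1: B@(1,0) -> caps B=0 W=0
Move 2: W@(2,1) -> caps B=0 W=0
Move 3: B@(1,3) -> caps B=0 W=0
Move 4: W@(3,0) -> caps B=0 W=0
Move 5: B@(2,0) -> caps B=0 W=0
Move 6: W@(0,2) -> caps B=0 W=0
Move 7: B@(3,1) -> caps B=1 W=0
Move 8: W@(2,2) -> caps B=1 W=0
Move 9: B@(1,2) -> caps B=1 W=0
Move 10: W@(0,0) -> caps B=1 W=0
Move 11: B@(1,1) -> caps B=1 W=0

Answer: W.W.
BBBB
BWW.
.B..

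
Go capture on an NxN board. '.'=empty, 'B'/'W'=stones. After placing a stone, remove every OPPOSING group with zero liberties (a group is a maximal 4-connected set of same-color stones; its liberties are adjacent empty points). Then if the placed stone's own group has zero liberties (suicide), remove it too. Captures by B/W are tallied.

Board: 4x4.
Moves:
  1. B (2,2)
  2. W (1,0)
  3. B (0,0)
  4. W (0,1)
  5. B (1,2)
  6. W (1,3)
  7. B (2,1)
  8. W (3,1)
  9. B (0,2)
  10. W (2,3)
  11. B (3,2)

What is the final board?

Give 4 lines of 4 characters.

Answer: .WB.
W.BW
.BBW
.WB.

Derivation:
Move 1: B@(2,2) -> caps B=0 W=0
Move 2: W@(1,0) -> caps B=0 W=0
Move 3: B@(0,0) -> caps B=0 W=0
Move 4: W@(0,1) -> caps B=0 W=1
Move 5: B@(1,2) -> caps B=0 W=1
Move 6: W@(1,3) -> caps B=0 W=1
Move 7: B@(2,1) -> caps B=0 W=1
Move 8: W@(3,1) -> caps B=0 W=1
Move 9: B@(0,2) -> caps B=0 W=1
Move 10: W@(2,3) -> caps B=0 W=1
Move 11: B@(3,2) -> caps B=0 W=1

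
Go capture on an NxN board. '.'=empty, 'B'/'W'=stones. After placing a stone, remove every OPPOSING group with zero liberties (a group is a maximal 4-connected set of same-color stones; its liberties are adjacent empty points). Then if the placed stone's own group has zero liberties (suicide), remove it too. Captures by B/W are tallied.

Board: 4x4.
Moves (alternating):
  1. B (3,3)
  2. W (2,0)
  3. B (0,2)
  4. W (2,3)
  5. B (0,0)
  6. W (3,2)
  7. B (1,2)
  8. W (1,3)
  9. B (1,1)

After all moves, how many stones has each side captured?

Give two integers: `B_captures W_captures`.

Move 1: B@(3,3) -> caps B=0 W=0
Move 2: W@(2,0) -> caps B=0 W=0
Move 3: B@(0,2) -> caps B=0 W=0
Move 4: W@(2,3) -> caps B=0 W=0
Move 5: B@(0,0) -> caps B=0 W=0
Move 6: W@(3,2) -> caps B=0 W=1
Move 7: B@(1,2) -> caps B=0 W=1
Move 8: W@(1,3) -> caps B=0 W=1
Move 9: B@(1,1) -> caps B=0 W=1

Answer: 0 1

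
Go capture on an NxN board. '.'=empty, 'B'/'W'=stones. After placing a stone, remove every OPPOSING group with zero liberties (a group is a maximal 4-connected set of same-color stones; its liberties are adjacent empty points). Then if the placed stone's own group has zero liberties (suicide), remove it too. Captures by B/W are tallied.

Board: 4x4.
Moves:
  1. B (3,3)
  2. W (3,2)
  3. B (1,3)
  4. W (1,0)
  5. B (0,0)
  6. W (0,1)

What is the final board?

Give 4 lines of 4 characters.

Answer: .W..
W..B
....
..WB

Derivation:
Move 1: B@(3,3) -> caps B=0 W=0
Move 2: W@(3,2) -> caps B=0 W=0
Move 3: B@(1,3) -> caps B=0 W=0
Move 4: W@(1,0) -> caps B=0 W=0
Move 5: B@(0,0) -> caps B=0 W=0
Move 6: W@(0,1) -> caps B=0 W=1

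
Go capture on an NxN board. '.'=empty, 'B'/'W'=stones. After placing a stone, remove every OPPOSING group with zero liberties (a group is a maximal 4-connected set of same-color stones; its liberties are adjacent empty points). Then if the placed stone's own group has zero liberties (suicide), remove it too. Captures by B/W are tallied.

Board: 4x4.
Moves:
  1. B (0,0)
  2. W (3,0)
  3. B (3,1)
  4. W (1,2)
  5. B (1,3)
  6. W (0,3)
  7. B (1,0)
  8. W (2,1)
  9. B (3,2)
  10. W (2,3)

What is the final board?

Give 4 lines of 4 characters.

Answer: B..W
B.W.
.W.W
WBB.

Derivation:
Move 1: B@(0,0) -> caps B=0 W=0
Move 2: W@(3,0) -> caps B=0 W=0
Move 3: B@(3,1) -> caps B=0 W=0
Move 4: W@(1,2) -> caps B=0 W=0
Move 5: B@(1,3) -> caps B=0 W=0
Move 6: W@(0,3) -> caps B=0 W=0
Move 7: B@(1,0) -> caps B=0 W=0
Move 8: W@(2,1) -> caps B=0 W=0
Move 9: B@(3,2) -> caps B=0 W=0
Move 10: W@(2,3) -> caps B=0 W=1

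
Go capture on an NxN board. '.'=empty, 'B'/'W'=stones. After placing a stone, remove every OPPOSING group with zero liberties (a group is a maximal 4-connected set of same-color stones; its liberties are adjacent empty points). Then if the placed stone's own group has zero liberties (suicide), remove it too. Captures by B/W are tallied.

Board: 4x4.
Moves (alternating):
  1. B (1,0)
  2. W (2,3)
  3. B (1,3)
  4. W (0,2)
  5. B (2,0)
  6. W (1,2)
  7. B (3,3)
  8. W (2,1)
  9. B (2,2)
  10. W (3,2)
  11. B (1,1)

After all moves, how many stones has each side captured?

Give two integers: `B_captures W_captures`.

Answer: 1 0

Derivation:
Move 1: B@(1,0) -> caps B=0 W=0
Move 2: W@(2,3) -> caps B=0 W=0
Move 3: B@(1,3) -> caps B=0 W=0
Move 4: W@(0,2) -> caps B=0 W=0
Move 5: B@(2,0) -> caps B=0 W=0
Move 6: W@(1,2) -> caps B=0 W=0
Move 7: B@(3,3) -> caps B=0 W=0
Move 8: W@(2,1) -> caps B=0 W=0
Move 9: B@(2,2) -> caps B=1 W=0
Move 10: W@(3,2) -> caps B=1 W=0
Move 11: B@(1,1) -> caps B=1 W=0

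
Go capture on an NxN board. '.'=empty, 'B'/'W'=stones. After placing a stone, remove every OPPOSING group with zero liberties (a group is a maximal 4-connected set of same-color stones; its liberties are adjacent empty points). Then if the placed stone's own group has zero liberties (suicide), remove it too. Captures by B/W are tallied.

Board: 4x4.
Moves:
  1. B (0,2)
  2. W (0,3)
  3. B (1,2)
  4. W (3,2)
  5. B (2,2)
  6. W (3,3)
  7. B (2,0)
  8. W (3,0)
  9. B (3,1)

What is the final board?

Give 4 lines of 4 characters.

Move 1: B@(0,2) -> caps B=0 W=0
Move 2: W@(0,3) -> caps B=0 W=0
Move 3: B@(1,2) -> caps B=0 W=0
Move 4: W@(3,2) -> caps B=0 W=0
Move 5: B@(2,2) -> caps B=0 W=0
Move 6: W@(3,3) -> caps B=0 W=0
Move 7: B@(2,0) -> caps B=0 W=0
Move 8: W@(3,0) -> caps B=0 W=0
Move 9: B@(3,1) -> caps B=1 W=0

Answer: ..BW
..B.
B.B.
.BWW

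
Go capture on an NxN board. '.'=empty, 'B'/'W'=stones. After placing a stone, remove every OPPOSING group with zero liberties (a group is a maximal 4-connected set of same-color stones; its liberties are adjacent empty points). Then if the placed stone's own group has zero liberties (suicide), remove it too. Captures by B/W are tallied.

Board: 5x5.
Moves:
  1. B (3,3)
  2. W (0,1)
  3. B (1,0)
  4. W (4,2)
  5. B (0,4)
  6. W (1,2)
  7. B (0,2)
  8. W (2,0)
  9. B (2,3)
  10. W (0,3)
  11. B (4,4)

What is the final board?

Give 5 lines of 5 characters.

Move 1: B@(3,3) -> caps B=0 W=0
Move 2: W@(0,1) -> caps B=0 W=0
Move 3: B@(1,0) -> caps B=0 W=0
Move 4: W@(4,2) -> caps B=0 W=0
Move 5: B@(0,4) -> caps B=0 W=0
Move 6: W@(1,2) -> caps B=0 W=0
Move 7: B@(0,2) -> caps B=0 W=0
Move 8: W@(2,0) -> caps B=0 W=0
Move 9: B@(2,3) -> caps B=0 W=0
Move 10: W@(0,3) -> caps B=0 W=1
Move 11: B@(4,4) -> caps B=0 W=1

Answer: .W.WB
B.W..
W..B.
...B.
..W.B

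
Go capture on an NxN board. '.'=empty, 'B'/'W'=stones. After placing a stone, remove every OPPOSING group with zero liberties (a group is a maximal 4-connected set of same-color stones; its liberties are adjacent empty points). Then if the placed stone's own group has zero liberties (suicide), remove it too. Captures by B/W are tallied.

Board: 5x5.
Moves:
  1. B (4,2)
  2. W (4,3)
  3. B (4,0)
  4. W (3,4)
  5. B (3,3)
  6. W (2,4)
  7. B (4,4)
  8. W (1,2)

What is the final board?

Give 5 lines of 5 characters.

Move 1: B@(4,2) -> caps B=0 W=0
Move 2: W@(4,3) -> caps B=0 W=0
Move 3: B@(4,0) -> caps B=0 W=0
Move 4: W@(3,4) -> caps B=0 W=0
Move 5: B@(3,3) -> caps B=0 W=0
Move 6: W@(2,4) -> caps B=0 W=0
Move 7: B@(4,4) -> caps B=1 W=0
Move 8: W@(1,2) -> caps B=1 W=0

Answer: .....
..W..
....W
...BW
B.B.B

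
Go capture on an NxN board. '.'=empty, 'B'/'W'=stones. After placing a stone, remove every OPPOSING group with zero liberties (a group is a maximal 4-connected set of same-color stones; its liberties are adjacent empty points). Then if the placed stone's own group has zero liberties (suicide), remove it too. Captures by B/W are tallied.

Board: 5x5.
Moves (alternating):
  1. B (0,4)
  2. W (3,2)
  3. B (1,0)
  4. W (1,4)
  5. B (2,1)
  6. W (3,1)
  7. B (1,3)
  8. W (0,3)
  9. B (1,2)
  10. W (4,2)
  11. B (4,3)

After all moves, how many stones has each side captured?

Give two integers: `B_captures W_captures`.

Move 1: B@(0,4) -> caps B=0 W=0
Move 2: W@(3,2) -> caps B=0 W=0
Move 3: B@(1,0) -> caps B=0 W=0
Move 4: W@(1,4) -> caps B=0 W=0
Move 5: B@(2,1) -> caps B=0 W=0
Move 6: W@(3,1) -> caps B=0 W=0
Move 7: B@(1,3) -> caps B=0 W=0
Move 8: W@(0,3) -> caps B=0 W=1
Move 9: B@(1,2) -> caps B=0 W=1
Move 10: W@(4,2) -> caps B=0 W=1
Move 11: B@(4,3) -> caps B=0 W=1

Answer: 0 1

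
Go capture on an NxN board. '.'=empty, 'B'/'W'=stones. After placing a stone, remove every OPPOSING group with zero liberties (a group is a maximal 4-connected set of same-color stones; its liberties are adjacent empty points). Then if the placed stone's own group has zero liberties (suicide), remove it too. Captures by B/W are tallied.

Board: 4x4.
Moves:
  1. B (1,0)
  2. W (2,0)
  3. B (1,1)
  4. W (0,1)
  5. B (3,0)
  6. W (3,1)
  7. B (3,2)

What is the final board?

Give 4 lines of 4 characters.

Move 1: B@(1,0) -> caps B=0 W=0
Move 2: W@(2,0) -> caps B=0 W=0
Move 3: B@(1,1) -> caps B=0 W=0
Move 4: W@(0,1) -> caps B=0 W=0
Move 5: B@(3,0) -> caps B=0 W=0
Move 6: W@(3,1) -> caps B=0 W=1
Move 7: B@(3,2) -> caps B=0 W=1

Answer: .W..
BB..
W...
.WB.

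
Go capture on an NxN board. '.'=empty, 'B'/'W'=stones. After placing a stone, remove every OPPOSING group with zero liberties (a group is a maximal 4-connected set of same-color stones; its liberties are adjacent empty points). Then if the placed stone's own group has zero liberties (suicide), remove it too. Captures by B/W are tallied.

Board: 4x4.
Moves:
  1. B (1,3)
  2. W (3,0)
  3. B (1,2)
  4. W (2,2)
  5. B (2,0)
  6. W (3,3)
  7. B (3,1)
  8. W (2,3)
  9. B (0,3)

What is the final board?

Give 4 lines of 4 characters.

Move 1: B@(1,3) -> caps B=0 W=0
Move 2: W@(3,0) -> caps B=0 W=0
Move 3: B@(1,2) -> caps B=0 W=0
Move 4: W@(2,2) -> caps B=0 W=0
Move 5: B@(2,0) -> caps B=0 W=0
Move 6: W@(3,3) -> caps B=0 W=0
Move 7: B@(3,1) -> caps B=1 W=0
Move 8: W@(2,3) -> caps B=1 W=0
Move 9: B@(0,3) -> caps B=1 W=0

Answer: ...B
..BB
B.WW
.B.W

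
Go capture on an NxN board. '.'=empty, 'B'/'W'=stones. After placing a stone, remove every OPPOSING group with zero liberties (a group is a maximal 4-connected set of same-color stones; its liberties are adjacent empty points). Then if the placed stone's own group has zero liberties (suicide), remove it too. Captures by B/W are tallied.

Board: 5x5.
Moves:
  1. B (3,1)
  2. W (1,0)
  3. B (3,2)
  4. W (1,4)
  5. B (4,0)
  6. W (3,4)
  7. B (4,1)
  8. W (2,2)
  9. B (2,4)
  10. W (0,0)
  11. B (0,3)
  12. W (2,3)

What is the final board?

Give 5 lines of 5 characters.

Move 1: B@(3,1) -> caps B=0 W=0
Move 2: W@(1,0) -> caps B=0 W=0
Move 3: B@(3,2) -> caps B=0 W=0
Move 4: W@(1,4) -> caps B=0 W=0
Move 5: B@(4,0) -> caps B=0 W=0
Move 6: W@(3,4) -> caps B=0 W=0
Move 7: B@(4,1) -> caps B=0 W=0
Move 8: W@(2,2) -> caps B=0 W=0
Move 9: B@(2,4) -> caps B=0 W=0
Move 10: W@(0,0) -> caps B=0 W=0
Move 11: B@(0,3) -> caps B=0 W=0
Move 12: W@(2,3) -> caps B=0 W=1

Answer: W..B.
W...W
..WW.
.BB.W
BB...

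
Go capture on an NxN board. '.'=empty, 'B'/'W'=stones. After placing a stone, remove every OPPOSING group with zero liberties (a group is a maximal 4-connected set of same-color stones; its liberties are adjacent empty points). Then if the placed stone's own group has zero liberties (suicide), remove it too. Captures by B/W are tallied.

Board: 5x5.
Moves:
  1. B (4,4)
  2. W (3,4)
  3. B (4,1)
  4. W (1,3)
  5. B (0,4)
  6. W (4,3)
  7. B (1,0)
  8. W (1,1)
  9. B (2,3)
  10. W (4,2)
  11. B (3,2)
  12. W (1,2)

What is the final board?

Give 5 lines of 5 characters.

Move 1: B@(4,4) -> caps B=0 W=0
Move 2: W@(3,4) -> caps B=0 W=0
Move 3: B@(4,1) -> caps B=0 W=0
Move 4: W@(1,3) -> caps B=0 W=0
Move 5: B@(0,4) -> caps B=0 W=0
Move 6: W@(4,3) -> caps B=0 W=1
Move 7: B@(1,0) -> caps B=0 W=1
Move 8: W@(1,1) -> caps B=0 W=1
Move 9: B@(2,3) -> caps B=0 W=1
Move 10: W@(4,2) -> caps B=0 W=1
Move 11: B@(3,2) -> caps B=0 W=1
Move 12: W@(1,2) -> caps B=0 W=1

Answer: ....B
BWWW.
...B.
..B.W
.BWW.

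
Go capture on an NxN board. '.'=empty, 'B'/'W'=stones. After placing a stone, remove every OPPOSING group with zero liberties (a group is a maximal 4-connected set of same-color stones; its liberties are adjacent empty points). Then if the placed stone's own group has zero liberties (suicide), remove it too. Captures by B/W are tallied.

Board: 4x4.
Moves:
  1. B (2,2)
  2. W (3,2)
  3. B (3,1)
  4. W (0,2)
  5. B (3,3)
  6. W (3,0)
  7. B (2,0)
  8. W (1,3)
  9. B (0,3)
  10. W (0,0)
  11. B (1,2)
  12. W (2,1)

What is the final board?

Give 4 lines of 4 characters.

Move 1: B@(2,2) -> caps B=0 W=0
Move 2: W@(3,2) -> caps B=0 W=0
Move 3: B@(3,1) -> caps B=0 W=0
Move 4: W@(0,2) -> caps B=0 W=0
Move 5: B@(3,3) -> caps B=1 W=0
Move 6: W@(3,0) -> caps B=1 W=0
Move 7: B@(2,0) -> caps B=2 W=0
Move 8: W@(1,3) -> caps B=2 W=0
Move 9: B@(0,3) -> caps B=2 W=0
Move 10: W@(0,0) -> caps B=2 W=0
Move 11: B@(1,2) -> caps B=2 W=0
Move 12: W@(2,1) -> caps B=2 W=0

Answer: W.W.
..BW
BWB.
.B.B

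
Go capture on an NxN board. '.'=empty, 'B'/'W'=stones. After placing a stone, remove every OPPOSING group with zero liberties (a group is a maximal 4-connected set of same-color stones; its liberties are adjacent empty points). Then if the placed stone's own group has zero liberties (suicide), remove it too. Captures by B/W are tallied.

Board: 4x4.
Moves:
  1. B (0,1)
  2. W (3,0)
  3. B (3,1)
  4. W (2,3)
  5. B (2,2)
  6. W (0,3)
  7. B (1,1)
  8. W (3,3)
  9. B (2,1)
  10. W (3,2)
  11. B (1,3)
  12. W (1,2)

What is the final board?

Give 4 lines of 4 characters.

Move 1: B@(0,1) -> caps B=0 W=0
Move 2: W@(3,0) -> caps B=0 W=0
Move 3: B@(3,1) -> caps B=0 W=0
Move 4: W@(2,3) -> caps B=0 W=0
Move 5: B@(2,2) -> caps B=0 W=0
Move 6: W@(0,3) -> caps B=0 W=0
Move 7: B@(1,1) -> caps B=0 W=0
Move 8: W@(3,3) -> caps B=0 W=0
Move 9: B@(2,1) -> caps B=0 W=0
Move 10: W@(3,2) -> caps B=0 W=0
Move 11: B@(1,3) -> caps B=3 W=0
Move 12: W@(1,2) -> caps B=3 W=0

Answer: .B.W
.BWB
.BB.
WB..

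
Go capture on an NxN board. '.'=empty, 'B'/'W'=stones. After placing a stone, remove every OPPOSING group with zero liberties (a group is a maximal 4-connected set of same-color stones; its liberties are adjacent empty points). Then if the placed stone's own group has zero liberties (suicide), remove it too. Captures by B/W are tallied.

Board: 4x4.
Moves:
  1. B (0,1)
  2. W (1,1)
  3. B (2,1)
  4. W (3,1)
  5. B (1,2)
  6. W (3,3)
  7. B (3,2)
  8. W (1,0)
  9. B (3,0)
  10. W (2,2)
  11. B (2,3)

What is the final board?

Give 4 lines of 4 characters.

Move 1: B@(0,1) -> caps B=0 W=0
Move 2: W@(1,1) -> caps B=0 W=0
Move 3: B@(2,1) -> caps B=0 W=0
Move 4: W@(3,1) -> caps B=0 W=0
Move 5: B@(1,2) -> caps B=0 W=0
Move 6: W@(3,3) -> caps B=0 W=0
Move 7: B@(3,2) -> caps B=0 W=0
Move 8: W@(1,0) -> caps B=0 W=0
Move 9: B@(3,0) -> caps B=1 W=0
Move 10: W@(2,2) -> caps B=1 W=0
Move 11: B@(2,3) -> caps B=3 W=0

Answer: .B..
WWB.
.B.B
B.B.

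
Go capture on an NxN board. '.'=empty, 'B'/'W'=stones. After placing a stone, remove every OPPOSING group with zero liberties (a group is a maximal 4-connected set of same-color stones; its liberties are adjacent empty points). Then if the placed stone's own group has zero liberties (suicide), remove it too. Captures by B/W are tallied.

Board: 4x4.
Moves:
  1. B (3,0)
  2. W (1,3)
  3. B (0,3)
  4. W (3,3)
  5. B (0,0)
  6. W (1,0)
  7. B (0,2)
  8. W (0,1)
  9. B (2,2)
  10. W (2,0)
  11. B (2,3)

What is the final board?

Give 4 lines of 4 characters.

Move 1: B@(3,0) -> caps B=0 W=0
Move 2: W@(1,3) -> caps B=0 W=0
Move 3: B@(0,3) -> caps B=0 W=0
Move 4: W@(3,3) -> caps B=0 W=0
Move 5: B@(0,0) -> caps B=0 W=0
Move 6: W@(1,0) -> caps B=0 W=0
Move 7: B@(0,2) -> caps B=0 W=0
Move 8: W@(0,1) -> caps B=0 W=1
Move 9: B@(2,2) -> caps B=0 W=1
Move 10: W@(2,0) -> caps B=0 W=1
Move 11: B@(2,3) -> caps B=0 W=1

Answer: .WBB
W..W
W.BB
B..W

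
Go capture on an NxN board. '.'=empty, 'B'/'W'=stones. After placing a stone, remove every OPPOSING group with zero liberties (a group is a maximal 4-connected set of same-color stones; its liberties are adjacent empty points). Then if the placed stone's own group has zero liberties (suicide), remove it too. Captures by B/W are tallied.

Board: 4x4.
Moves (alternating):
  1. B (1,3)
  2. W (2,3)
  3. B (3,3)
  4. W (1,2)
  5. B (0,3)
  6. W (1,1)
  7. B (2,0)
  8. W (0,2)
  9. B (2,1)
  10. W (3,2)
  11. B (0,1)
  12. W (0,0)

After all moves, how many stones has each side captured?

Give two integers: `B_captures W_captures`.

Move 1: B@(1,3) -> caps B=0 W=0
Move 2: W@(2,3) -> caps B=0 W=0
Move 3: B@(3,3) -> caps B=0 W=0
Move 4: W@(1,2) -> caps B=0 W=0
Move 5: B@(0,3) -> caps B=0 W=0
Move 6: W@(1,1) -> caps B=0 W=0
Move 7: B@(2,0) -> caps B=0 W=0
Move 8: W@(0,2) -> caps B=0 W=2
Move 9: B@(2,1) -> caps B=0 W=2
Move 10: W@(3,2) -> caps B=0 W=3
Move 11: B@(0,1) -> caps B=0 W=3
Move 12: W@(0,0) -> caps B=0 W=4

Answer: 0 4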